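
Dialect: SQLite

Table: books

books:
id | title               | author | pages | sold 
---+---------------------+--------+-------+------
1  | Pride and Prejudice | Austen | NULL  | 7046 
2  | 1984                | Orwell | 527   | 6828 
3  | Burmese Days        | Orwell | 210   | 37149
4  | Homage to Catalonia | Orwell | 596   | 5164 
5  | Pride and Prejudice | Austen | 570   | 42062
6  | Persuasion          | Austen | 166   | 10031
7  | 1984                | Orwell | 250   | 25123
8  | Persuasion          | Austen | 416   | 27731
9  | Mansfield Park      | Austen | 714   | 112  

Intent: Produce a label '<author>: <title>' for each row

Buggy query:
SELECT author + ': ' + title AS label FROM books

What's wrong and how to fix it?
Bug: '+' is numeric addition; on text columns SQLite converts them to 0 instead of concatenating

Fix: Use the || operator for string concatenation

Corrected query:
SELECT author || ': ' || title AS label FROM books

Result:
label                      
---------------------------
Austen: Pride and Prejudice
Orwell: 1984               
Orwell: Burmese Days       
Orwell: Homage to Catalonia
Austen: Pride and Prejudice
Austen: Persuasion         
Orwell: 1984               
Austen: Persuasion         
Austen: Mansfield Park     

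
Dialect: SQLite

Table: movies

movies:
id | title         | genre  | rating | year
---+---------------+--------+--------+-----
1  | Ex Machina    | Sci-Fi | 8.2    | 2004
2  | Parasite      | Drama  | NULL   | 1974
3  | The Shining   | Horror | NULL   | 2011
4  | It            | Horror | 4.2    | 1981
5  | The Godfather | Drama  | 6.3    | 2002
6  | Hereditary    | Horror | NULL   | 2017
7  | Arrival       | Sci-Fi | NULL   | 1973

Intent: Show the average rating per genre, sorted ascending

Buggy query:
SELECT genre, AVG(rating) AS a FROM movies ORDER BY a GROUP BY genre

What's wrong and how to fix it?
Bug: GROUP BY must precede ORDER BY

Fix: Reorder: SELECT … FROM … GROUP BY … ORDER BY …

Corrected query:
SELECT genre, AVG(rating) AS a FROM movies GROUP BY genre ORDER BY a

Result:
genre  | a  
-------+----
Horror | 4.2
Drama  | 6.3
Sci-Fi | 8.2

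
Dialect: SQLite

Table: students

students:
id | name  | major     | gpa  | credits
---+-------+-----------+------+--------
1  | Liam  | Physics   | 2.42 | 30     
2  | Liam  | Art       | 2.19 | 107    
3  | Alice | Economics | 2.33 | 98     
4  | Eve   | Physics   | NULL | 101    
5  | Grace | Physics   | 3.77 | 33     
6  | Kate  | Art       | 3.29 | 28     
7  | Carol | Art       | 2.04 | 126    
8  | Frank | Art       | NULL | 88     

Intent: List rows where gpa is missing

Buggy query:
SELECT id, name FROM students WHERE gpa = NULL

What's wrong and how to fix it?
Bug: Comparing to NULL with '=' never matches; NULL = NULL is unknown, not true

Fix: Replace '= NULL' with 'IS NULL'

Corrected query:
SELECT id, name FROM students WHERE gpa IS NULL

Result:
id | name 
---+------
4  | Eve  
8  | Frank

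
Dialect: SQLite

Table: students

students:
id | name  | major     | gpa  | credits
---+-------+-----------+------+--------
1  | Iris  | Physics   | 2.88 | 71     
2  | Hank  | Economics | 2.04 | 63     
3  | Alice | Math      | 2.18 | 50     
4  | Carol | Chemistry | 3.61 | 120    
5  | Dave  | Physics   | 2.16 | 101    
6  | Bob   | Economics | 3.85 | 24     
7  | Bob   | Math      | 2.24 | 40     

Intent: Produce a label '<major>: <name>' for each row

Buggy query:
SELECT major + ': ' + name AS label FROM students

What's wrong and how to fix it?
Bug: SQLite uses || for string concatenation; + coerces text to numbers (yielding 0)

Fix: Use the || operator for string concatenation

Corrected query:
SELECT major || ': ' || name AS label FROM students

Result:
label           
----------------
Physics: Iris   
Economics: Hank 
Math: Alice     
Chemistry: Carol
Physics: Dave   
Economics: Bob  
Math: Bob       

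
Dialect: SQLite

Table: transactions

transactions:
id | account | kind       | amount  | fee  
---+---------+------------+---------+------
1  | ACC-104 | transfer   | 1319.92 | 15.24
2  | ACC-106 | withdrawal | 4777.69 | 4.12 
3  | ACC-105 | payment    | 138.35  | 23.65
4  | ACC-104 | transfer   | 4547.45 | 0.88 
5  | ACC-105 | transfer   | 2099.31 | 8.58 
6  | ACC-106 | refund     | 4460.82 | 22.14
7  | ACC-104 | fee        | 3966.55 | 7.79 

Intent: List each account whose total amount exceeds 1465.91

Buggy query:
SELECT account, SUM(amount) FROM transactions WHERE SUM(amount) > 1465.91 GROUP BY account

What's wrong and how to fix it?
Bug: WHERE runs before GROUP BY, so aggregates aren't available there

Fix: Move the aggregate condition to a HAVING clause

Corrected query:
SELECT account, SUM(amount) FROM transactions GROUP BY account HAVING SUM(amount) > 1465.91

Result:
account | SUM(amount)
--------+------------
ACC-104 | 9833.92    
ACC-105 | 2237.66    
ACC-106 | 9238.51    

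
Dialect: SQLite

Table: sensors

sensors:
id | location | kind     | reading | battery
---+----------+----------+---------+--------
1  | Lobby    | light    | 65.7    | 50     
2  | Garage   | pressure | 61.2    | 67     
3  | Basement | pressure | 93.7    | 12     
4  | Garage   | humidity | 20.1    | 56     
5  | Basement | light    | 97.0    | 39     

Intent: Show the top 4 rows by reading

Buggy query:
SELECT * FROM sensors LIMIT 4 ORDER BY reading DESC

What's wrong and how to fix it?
Bug: ORDER BY cannot follow LIMIT; LIMIT is the final clause

Fix: Sort with ORDER BY, then apply LIMIT

Corrected query:
SELECT * FROM sensors ORDER BY reading DESC LIMIT 4

Result:
id | location | kind     | reading | battery
---+----------+----------+---------+--------
5  | Basement | light    | 97      | 39     
3  | Basement | pressure | 93.7    | 12     
1  | Lobby    | light    | 65.7    | 50     
2  | Garage   | pressure | 61.2    | 67     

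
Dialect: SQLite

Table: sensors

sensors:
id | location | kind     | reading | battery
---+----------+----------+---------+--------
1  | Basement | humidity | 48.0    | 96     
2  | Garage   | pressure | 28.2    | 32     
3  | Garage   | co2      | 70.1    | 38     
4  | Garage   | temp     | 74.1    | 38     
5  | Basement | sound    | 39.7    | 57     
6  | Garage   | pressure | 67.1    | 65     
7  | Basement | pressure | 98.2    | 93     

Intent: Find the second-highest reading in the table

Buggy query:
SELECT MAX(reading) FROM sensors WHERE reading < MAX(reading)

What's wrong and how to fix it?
Bug: The inner MAX is an aggregate inside WHERE, which is not allowed

Fix: Compute the overall MAX in a subquery, then take MAX of rows below it

Corrected query:
SELECT MAX(reading) FROM sensors WHERE reading < (SELECT MAX(reading) FROM sensors)

Result:
MAX(reading)
------------
74.1        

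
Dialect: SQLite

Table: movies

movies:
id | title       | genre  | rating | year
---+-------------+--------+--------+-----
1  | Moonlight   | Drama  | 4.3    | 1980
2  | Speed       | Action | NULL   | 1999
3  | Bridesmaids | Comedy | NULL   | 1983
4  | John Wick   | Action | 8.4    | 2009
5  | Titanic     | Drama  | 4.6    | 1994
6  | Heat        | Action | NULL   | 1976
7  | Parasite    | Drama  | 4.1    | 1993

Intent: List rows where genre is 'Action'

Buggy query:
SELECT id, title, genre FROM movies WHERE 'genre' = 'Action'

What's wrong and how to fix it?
Bug: Single quotes denote string literals in SQL; the column name is being compared as a constant string

Fix: Reference the column as genre without single quotes

Corrected query:
SELECT id, title, genre FROM movies WHERE genre = 'Action'

Result:
id | title     | genre 
---+-----------+-------
2  | Speed     | Action
4  | John Wick | Action
6  | Heat      | Action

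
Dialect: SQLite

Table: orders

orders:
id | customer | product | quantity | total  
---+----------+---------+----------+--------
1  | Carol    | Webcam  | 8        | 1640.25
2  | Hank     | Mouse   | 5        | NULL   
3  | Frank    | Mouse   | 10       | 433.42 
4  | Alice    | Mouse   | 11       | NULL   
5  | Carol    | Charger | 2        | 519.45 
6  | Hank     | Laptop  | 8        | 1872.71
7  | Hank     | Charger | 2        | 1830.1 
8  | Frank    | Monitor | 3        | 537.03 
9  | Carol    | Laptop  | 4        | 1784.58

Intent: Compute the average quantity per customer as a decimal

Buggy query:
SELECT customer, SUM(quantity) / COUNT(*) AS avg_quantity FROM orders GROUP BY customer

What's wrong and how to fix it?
Bug: SUM(quantity) and COUNT(*) are both integers; the division truncates the fractional part

Fix: Cast one side to REAL so the division keeps the fractional part

Corrected query:
SELECT customer, SUM(quantity) * 1.0 / COUNT(*) AS avg_quantity FROM orders GROUP BY customer

Result:
customer | avg_quantity
---------+-------------
Alice    | 11          
Carol    | 4.666667    
Frank    | 6.5         
Hank     | 5           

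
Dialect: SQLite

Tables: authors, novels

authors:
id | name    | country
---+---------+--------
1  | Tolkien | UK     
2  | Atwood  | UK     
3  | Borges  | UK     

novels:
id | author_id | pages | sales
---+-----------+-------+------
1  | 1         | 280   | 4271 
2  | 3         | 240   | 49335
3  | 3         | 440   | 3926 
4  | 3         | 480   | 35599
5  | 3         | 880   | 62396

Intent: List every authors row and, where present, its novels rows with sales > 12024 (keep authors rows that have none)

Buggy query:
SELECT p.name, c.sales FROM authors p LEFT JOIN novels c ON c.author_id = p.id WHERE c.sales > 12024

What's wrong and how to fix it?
Bug: Filtering c.sales in WHERE discards the NULL rows produced by LEFT JOIN, turning it into an inner join

Fix: Move the right-table condition into the ON clause so unmatched parents are kept

Corrected query:
SELECT p.name, c.sales FROM authors p LEFT JOIN novels c ON c.author_id = p.id AND c.sales > 12024

Result:
name    | sales
--------+------
Tolkien | NULL 
Atwood  | NULL 
Borges  | 35599
Borges  | 49335
Borges  | 62396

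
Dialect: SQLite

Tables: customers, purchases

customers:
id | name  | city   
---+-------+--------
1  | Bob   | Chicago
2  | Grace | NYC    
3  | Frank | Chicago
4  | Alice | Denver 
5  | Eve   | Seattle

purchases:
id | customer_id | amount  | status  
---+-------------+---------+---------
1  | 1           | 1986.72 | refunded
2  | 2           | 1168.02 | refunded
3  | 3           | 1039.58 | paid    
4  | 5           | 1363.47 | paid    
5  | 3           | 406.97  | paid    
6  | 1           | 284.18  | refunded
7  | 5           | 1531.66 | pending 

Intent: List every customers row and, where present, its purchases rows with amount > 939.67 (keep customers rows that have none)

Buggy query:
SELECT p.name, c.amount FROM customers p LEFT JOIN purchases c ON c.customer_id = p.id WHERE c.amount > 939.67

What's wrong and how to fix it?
Bug: Filtering c.amount in WHERE discards the NULL rows produced by LEFT JOIN, turning it into an inner join

Fix: Put 'c.amount > 939.67' in the JOIN's ON clause instead of WHERE

Corrected query:
SELECT p.name, c.amount FROM customers p LEFT JOIN purchases c ON c.customer_id = p.id AND c.amount > 939.67

Result:
name  | amount 
------+--------
Bob   | 1986.72
Grace | 1168.02
Frank | 1039.58
Alice | NULL   
Eve   | 1363.47
Eve   | 1531.66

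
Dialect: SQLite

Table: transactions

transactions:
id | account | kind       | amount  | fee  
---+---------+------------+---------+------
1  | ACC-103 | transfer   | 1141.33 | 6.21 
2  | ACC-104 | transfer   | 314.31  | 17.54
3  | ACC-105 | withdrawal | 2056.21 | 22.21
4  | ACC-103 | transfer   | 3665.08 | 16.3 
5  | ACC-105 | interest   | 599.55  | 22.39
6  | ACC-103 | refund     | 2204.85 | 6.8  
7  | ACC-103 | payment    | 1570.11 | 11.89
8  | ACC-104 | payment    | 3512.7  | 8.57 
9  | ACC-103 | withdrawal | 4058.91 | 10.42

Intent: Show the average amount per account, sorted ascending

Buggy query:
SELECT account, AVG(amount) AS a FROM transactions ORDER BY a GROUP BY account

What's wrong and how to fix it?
Bug: GROUP BY must precede ORDER BY

Fix: Reorder: SELECT … FROM … GROUP BY … ORDER BY …

Corrected query:
SELECT account, AVG(amount) AS a FROM transactions GROUP BY account ORDER BY a

Result:
account | a       
--------+---------
ACC-105 | 1327.88 
ACC-104 | 1913.505
ACC-103 | 2528.056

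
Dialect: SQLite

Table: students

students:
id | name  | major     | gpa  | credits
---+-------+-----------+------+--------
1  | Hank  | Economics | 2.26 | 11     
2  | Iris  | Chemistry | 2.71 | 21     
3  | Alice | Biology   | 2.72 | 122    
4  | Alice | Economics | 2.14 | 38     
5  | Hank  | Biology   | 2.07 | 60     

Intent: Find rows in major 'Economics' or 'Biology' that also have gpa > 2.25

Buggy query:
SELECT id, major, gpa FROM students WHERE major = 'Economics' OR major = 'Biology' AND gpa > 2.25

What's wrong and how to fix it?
Bug: AND binds tighter than OR, so this parses as major = 'Economics' OR (major = 'Biology' AND gpa > 2.25)

Fix: Group the OR with parentheses (or use IN), then AND the threshold

Corrected query:
SELECT id, major, gpa FROM students WHERE (major = 'Economics' OR major = 'Biology') AND gpa > 2.25

Result:
id | major     | gpa 
---+-----------+-----
1  | Economics | 2.26
3  | Biology   | 2.72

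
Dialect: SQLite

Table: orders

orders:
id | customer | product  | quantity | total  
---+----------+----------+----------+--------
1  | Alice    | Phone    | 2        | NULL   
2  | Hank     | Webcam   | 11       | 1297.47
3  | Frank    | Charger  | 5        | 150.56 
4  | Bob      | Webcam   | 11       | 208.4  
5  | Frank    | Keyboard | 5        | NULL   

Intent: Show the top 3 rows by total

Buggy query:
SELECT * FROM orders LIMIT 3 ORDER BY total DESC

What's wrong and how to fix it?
Bug: LIMIT must come after ORDER BY

Fix: Sort with ORDER BY, then apply LIMIT

Corrected query:
SELECT * FROM orders ORDER BY total DESC LIMIT 3

Result:
id | customer | product | quantity | total  
---+----------+---------+----------+--------
2  | Hank     | Webcam  | 11       | 1297.47
4  | Bob      | Webcam  | 11       | 208.4  
3  | Frank    | Charger | 5        | 150.56 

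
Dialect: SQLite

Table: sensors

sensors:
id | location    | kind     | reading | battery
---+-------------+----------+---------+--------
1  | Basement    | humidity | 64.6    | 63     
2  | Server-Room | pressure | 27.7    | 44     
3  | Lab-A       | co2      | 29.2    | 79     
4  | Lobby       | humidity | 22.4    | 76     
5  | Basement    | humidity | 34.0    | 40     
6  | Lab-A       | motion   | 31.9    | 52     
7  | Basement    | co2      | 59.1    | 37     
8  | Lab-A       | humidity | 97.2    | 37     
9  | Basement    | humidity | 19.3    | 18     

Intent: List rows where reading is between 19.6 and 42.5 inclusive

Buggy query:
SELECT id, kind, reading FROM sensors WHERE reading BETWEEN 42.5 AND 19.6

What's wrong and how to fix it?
Bug: The bounds are reversed; BETWEEN a AND b requires a <= b to match anything

Fix: Swap the bounds so the smaller value comes first

Corrected query:
SELECT id, kind, reading FROM sensors WHERE reading BETWEEN 19.6 AND 42.5

Result:
id | kind     | reading
---+----------+--------
2  | pressure | 27.7   
3  | co2      | 29.2   
4  | humidity | 22.4   
5  | humidity | 34     
6  | motion   | 31.9   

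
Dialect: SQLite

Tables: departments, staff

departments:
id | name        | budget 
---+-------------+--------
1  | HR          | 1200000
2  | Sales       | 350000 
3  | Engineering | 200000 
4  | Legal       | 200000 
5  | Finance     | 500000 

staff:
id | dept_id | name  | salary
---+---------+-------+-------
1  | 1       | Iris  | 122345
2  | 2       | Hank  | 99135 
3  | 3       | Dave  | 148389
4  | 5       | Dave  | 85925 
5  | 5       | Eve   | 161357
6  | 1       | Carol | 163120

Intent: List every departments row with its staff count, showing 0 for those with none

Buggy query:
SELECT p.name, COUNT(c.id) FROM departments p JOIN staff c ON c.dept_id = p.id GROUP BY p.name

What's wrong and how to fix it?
Bug: An inner join excludes parents with zero children

Fix: Use LEFT JOIN so parents without children still appear (COUNT(c.id) gives 0)

Corrected query:
SELECT p.name, COUNT(c.id) FROM departments p LEFT JOIN staff c ON c.dept_id = p.id GROUP BY p.name

Result:
name        | COUNT(c.id)
------------+------------
Engineering | 1          
Finance     | 2          
HR          | 2          
Legal       | 0          
Sales       | 1          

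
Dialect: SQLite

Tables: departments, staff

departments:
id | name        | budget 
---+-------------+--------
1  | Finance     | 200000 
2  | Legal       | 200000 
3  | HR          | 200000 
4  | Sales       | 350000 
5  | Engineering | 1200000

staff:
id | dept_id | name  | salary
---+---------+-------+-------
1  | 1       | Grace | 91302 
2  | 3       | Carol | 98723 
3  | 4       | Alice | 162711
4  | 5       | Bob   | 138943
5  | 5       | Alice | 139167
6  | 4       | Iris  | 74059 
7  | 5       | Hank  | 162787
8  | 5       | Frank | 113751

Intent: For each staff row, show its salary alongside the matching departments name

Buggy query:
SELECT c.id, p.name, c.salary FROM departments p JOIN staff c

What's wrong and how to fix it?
Bug: JOIN with no ON clause produces a cartesian product; every staff row pairs with every departments row

Fix: Add ON c.dept_id = p.id to the JOIN

Corrected query:
SELECT c.id, p.name, c.salary FROM departments p JOIN staff c ON c.dept_id = p.id

Result:
id | name        | salary
---+-------------+-------
1  | Finance     | 91302 
2  | HR          | 98723 
3  | Sales       | 162711
4  | Engineering | 138943
5  | Engineering | 139167
6  | Sales       | 74059 
7  | Engineering | 162787
8  | Engineering | 113751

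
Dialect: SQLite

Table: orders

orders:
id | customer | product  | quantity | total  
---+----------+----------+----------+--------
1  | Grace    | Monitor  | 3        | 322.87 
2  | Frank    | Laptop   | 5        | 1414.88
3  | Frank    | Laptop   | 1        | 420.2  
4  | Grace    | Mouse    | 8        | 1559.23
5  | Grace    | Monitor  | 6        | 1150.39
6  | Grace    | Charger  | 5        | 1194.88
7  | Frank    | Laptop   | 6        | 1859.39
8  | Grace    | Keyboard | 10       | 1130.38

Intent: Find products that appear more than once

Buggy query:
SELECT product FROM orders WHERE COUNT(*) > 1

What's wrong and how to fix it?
Bug: COUNT(*) is an aggregate and cannot be used in WHERE

Fix: Group first, then use HAVING for the count condition

Corrected query:
SELECT product FROM orders GROUP BY product HAVING COUNT(*) > 1

Result:
product
-------
Laptop 
Monitor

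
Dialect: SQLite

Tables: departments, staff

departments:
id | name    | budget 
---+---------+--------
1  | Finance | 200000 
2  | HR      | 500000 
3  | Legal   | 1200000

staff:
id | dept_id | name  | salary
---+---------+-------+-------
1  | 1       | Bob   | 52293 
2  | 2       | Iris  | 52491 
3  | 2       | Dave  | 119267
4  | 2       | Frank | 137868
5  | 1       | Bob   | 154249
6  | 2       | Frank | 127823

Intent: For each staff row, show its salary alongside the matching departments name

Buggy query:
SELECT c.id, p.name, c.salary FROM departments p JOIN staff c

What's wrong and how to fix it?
Bug: Missing join condition: each staff row is matched to all departments rows instead of just its own

Fix: Specify the join condition linking the foreign key to the parent id

Corrected query:
SELECT c.id, p.name, c.salary FROM departments p JOIN staff c ON c.dept_id = p.id

Result:
id | name    | salary
---+---------+-------
1  | Finance | 52293 
2  | HR      | 52491 
3  | HR      | 119267
4  | HR      | 137868
5  | Finance | 154249
6  | HR      | 127823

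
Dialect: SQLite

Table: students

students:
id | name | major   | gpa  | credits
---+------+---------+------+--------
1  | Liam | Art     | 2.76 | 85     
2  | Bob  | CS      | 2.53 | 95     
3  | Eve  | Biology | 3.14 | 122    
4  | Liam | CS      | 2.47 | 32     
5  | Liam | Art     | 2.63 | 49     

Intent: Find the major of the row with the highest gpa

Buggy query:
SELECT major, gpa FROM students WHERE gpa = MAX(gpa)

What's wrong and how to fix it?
Bug: MAX(gpa) is an aggregate and cannot be used directly in WHERE

Fix: Use a subquery: WHERE gpa = (SELECT MAX(gpa) FROM students)

Corrected query:
SELECT major, gpa FROM students WHERE gpa = (SELECT MAX(gpa) FROM students)

Result:
major   | gpa 
--------+-----
Biology | 3.14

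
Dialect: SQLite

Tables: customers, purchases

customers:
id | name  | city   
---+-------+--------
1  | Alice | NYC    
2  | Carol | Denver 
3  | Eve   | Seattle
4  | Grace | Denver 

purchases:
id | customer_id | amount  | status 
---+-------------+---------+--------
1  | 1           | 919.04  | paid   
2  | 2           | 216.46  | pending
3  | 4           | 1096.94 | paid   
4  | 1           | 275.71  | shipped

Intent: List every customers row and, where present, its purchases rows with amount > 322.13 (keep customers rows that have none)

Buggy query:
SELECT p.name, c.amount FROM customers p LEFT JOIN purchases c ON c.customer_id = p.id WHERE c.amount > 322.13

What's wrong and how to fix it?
Bug: A WHERE condition on the right-hand table after LEFT JOIN drops unmatched parents

Fix: Move the right-table condition into the ON clause so unmatched parents are kept

Corrected query:
SELECT p.name, c.amount FROM customers p LEFT JOIN purchases c ON c.customer_id = p.id AND c.amount > 322.13

Result:
name  | amount 
------+--------
Alice | 919.04 
Carol | NULL   
Eve   | NULL   
Grace | 1096.94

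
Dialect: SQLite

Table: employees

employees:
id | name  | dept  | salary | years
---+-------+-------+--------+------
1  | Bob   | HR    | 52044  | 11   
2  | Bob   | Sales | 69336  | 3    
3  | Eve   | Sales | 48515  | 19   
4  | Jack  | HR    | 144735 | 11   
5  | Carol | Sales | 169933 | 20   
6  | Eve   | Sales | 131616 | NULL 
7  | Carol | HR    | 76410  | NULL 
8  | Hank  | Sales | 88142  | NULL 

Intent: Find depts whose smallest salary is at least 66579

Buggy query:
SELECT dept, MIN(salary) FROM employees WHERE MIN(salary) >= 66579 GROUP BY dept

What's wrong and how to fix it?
Bug: Aggregates like MIN are computed per group after WHERE runs

Fix: Use HAVING for the per-group MIN condition

Corrected query:
SELECT dept, MIN(salary) FROM employees GROUP BY dept HAVING MIN(salary) >= 66579

Result:
(no rows)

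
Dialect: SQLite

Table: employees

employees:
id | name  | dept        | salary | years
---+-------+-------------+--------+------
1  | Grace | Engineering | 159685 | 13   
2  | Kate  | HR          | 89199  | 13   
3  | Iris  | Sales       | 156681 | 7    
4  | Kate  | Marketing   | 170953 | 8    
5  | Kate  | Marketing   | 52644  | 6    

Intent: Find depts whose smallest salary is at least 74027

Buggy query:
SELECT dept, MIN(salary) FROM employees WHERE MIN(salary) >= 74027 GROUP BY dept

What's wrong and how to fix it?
Bug: MIN() in WHERE is a misuse of aggregate

Fix: Replace WHERE with HAVING after the GROUP BY

Corrected query:
SELECT dept, MIN(salary) FROM employees GROUP BY dept HAVING MIN(salary) >= 74027

Result:
dept        | MIN(salary)
------------+------------
Engineering | 159685     
HR          | 89199      
Sales       | 156681     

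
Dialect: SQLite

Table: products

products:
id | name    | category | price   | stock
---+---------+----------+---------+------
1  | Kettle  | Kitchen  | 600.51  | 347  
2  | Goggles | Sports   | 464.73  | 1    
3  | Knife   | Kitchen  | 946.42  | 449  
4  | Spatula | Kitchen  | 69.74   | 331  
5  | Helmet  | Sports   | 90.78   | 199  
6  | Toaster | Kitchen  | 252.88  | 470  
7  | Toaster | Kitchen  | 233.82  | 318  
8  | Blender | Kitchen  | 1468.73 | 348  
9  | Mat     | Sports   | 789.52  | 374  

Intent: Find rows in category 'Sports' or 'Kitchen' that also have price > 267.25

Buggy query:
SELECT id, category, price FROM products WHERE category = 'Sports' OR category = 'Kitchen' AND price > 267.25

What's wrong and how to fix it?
Bug: Without parentheses, AND is evaluated before OR, so the price filter only applies to the 'Kitchen' branch

Fix: Add parentheses around the OR so the AND applies to both alternatives

Corrected query:
SELECT id, category, price FROM products WHERE (category = 'Sports' OR category = 'Kitchen') AND price > 267.25

Result:
id | category | price  
---+----------+--------
1  | Kitchen  | 600.51 
2  | Sports   | 464.73 
3  | Kitchen  | 946.42 
8  | Kitchen  | 1468.73
9  | Sports   | 789.52 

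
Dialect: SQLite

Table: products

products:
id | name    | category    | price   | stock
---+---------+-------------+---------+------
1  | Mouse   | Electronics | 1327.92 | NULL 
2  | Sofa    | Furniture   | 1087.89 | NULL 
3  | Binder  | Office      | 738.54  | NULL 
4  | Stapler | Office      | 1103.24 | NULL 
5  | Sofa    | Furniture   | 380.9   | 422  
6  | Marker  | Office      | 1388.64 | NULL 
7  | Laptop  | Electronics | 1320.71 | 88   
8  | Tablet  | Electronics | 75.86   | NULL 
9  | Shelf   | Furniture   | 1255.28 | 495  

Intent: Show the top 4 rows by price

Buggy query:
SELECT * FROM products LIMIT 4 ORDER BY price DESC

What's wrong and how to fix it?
Bug: LIMIT must come after ORDER BY

Fix: Sort with ORDER BY, then apply LIMIT

Corrected query:
SELECT * FROM products ORDER BY price DESC LIMIT 4

Result:
id | name   | category    | price   | stock
---+--------+-------------+---------+------
6  | Marker | Office      | 1388.64 | NULL 
1  | Mouse  | Electronics | 1327.92 | NULL 
7  | Laptop | Electronics | 1320.71 | 88   
9  | Shelf  | Furniture   | 1255.28 | 495  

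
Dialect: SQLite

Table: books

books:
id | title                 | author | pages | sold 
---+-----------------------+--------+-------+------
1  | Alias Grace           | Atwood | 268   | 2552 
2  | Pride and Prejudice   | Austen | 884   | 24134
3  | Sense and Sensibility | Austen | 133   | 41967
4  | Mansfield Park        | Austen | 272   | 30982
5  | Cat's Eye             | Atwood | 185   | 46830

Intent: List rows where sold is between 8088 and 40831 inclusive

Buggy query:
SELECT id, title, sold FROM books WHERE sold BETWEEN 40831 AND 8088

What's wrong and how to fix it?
Bug: BETWEEN expects the lower bound first; with 40831 AND 8088 the range is empty

Fix: Swap the bounds so the smaller value comes first

Corrected query:
SELECT id, title, sold FROM books WHERE sold BETWEEN 8088 AND 40831

Result:
id | title               | sold 
---+---------------------+------
2  | Pride and Prejudice | 24134
4  | Mansfield Park      | 30982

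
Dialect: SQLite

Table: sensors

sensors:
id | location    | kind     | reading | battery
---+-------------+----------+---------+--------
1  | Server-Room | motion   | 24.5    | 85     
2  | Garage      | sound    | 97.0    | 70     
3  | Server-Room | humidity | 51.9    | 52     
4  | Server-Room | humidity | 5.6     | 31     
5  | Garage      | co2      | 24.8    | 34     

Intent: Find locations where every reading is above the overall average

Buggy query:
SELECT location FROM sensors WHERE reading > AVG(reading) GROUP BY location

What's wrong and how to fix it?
Bug: WHERE evaluates per row before aggregation, so AVG() is unavailable

Fix: Use a subquery for AVG and a HAVING MIN(...) filter so the condition holds for every row in the group

Corrected query:
SELECT location FROM sensors GROUP BY location HAVING MIN(reading) > (SELECT AVG(reading) FROM sensors)

Result:
(no rows)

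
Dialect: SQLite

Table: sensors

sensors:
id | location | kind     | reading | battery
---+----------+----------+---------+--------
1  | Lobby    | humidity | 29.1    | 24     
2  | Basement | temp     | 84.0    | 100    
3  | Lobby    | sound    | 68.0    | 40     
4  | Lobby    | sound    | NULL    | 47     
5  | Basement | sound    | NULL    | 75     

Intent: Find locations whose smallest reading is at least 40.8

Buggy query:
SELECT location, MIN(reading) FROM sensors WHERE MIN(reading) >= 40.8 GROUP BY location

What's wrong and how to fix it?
Bug: Aggregates like MIN are computed per group after WHERE runs

Fix: Replace WHERE with HAVING after the GROUP BY

Corrected query:
SELECT location, MIN(reading) FROM sensors GROUP BY location HAVING MIN(reading) >= 40.8

Result:
location | MIN(reading)
---------+-------------
Basement | 84          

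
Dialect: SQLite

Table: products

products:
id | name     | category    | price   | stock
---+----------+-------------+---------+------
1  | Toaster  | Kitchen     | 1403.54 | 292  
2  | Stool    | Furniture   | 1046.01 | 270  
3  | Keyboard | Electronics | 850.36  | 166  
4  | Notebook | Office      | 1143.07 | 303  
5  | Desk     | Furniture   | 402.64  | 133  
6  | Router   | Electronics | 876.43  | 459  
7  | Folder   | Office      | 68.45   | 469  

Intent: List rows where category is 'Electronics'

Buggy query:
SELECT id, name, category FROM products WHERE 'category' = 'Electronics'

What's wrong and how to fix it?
Bug: 'category' in single quotes is a string literal, not the column; the comparison is literal-vs-literal and never true

Fix: Remove the quotes around the column name (or use double quotes for an identifier)

Corrected query:
SELECT id, name, category FROM products WHERE category = 'Electronics'

Result:
id | name     | category   
---+----------+------------
3  | Keyboard | Electronics
6  | Router   | Electronics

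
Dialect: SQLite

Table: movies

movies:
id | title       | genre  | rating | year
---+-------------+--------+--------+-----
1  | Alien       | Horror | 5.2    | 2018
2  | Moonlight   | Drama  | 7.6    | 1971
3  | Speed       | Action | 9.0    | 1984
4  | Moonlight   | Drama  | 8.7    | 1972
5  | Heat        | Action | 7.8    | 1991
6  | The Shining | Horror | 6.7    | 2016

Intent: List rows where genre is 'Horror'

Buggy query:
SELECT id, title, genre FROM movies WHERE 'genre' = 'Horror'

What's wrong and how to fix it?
Bug: Single quotes denote string literals in SQL; the column name is being compared as a constant string

Fix: Remove the quotes around the column name (or use double quotes for an identifier)

Corrected query:
SELECT id, title, genre FROM movies WHERE genre = 'Horror'

Result:
id | title       | genre 
---+-------------+-------
1  | Alien       | Horror
6  | The Shining | Horror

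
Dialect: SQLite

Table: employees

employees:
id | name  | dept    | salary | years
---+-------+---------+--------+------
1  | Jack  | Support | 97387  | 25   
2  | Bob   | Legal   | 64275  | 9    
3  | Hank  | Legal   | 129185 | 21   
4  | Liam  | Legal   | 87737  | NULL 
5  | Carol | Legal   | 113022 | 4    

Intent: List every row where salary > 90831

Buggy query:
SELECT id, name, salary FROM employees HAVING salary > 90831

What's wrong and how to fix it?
Bug: HAVING filters the output of aggregation, but this query has no GROUP BY and no aggregate functions, so SQLite rejects it (HAVING clause on a non-aggregate query); the condition here is per row

Fix: Use WHERE for row-level filtering

Corrected query:
SELECT id, name, salary FROM employees WHERE salary > 90831

Result:
id | name  | salary
---+-------+-------
1  | Jack  | 97387 
3  | Hank  | 129185
5  | Carol | 113022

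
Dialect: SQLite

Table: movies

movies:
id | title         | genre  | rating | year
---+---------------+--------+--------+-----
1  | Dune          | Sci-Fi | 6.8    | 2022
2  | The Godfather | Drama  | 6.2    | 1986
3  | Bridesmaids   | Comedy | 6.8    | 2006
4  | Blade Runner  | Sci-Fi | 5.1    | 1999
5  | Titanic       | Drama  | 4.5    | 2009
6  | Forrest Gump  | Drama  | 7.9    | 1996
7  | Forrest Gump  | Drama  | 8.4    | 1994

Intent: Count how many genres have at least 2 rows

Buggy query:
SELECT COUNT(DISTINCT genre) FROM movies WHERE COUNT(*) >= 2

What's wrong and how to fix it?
Bug: WHERE filters individual rows, not groups, so a group-level COUNT is invalid there

Fix: Use a subquery that GROUPs and filters with HAVING, then count its rows

Corrected query:
SELECT COUNT(*) FROM (SELECT genre FROM movies GROUP BY genre HAVING COUNT(*) >= 2)

Result:
COUNT(*)
--------
2       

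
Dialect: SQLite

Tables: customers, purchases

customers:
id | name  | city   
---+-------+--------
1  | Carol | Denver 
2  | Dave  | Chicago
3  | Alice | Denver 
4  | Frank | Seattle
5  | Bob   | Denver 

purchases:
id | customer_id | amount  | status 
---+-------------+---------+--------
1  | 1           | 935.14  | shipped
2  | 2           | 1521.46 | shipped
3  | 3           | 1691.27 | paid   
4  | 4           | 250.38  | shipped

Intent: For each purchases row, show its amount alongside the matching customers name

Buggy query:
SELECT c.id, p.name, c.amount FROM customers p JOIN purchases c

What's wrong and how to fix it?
Bug: Missing join condition: each purchases row is matched to all customers rows instead of just its own

Fix: Specify the join condition linking the foreign key to the parent id

Corrected query:
SELECT c.id, p.name, c.amount FROM customers p JOIN purchases c ON c.customer_id = p.id

Result:
id | name  | amount 
---+-------+--------
1  | Carol | 935.14 
2  | Dave  | 1521.46
3  | Alice | 1691.27
4  | Frank | 250.38 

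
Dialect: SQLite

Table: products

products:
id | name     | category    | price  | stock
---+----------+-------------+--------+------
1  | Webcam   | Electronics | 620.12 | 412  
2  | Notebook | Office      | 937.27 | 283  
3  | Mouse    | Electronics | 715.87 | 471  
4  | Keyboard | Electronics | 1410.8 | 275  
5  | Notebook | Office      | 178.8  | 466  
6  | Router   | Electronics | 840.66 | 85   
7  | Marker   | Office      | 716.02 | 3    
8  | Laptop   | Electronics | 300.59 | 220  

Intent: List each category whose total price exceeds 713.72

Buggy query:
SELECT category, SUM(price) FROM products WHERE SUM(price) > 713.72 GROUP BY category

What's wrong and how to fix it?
Bug: WHERE runs before GROUP BY, so aggregates aren't available there

Fix: Use HAVING (which filters groups after aggregation) instead of WHERE

Corrected query:
SELECT category, SUM(price) FROM products GROUP BY category HAVING SUM(price) > 713.72

Result:
category    | SUM(price)
------------+-----------
Electronics | 3888.04   
Office      | 1832.09   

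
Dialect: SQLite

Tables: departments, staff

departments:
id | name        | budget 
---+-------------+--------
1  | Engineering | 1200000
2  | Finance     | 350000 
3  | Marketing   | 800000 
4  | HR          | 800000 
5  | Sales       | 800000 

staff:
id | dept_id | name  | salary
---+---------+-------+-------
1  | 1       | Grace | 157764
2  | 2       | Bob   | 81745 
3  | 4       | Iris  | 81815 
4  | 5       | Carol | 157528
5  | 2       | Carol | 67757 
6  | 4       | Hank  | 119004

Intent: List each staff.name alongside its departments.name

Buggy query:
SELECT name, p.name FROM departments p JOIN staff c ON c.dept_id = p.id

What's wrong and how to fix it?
Bug: Both tables have a 'name' column; the unqualified reference is ambiguous

Fix: Prefix ambiguous columns with the table alias

Corrected query:
SELECT c.name, p.name FROM departments p JOIN staff c ON c.dept_id = p.id

Result:
name  | name       
------+------------
Grace | Engineering
Bob   | Finance    
Iris  | HR         
Carol | Sales      
Carol | Finance    
Hank  | HR         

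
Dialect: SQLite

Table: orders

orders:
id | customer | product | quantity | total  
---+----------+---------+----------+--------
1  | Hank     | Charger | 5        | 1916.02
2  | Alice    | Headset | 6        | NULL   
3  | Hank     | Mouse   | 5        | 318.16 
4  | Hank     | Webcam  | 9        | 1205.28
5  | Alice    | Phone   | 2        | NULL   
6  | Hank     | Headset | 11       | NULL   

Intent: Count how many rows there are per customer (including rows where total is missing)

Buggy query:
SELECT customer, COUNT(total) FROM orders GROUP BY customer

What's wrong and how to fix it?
Bug: COUNT(total) skips NULLs, so groups with missing total are undercounted

Fix: Replace COUNT(total) with COUNT(*)

Corrected query:
SELECT customer, COUNT(*) FROM orders GROUP BY customer

Result:
customer | COUNT(*)
---------+---------
Alice    | 2       
Hank     | 4       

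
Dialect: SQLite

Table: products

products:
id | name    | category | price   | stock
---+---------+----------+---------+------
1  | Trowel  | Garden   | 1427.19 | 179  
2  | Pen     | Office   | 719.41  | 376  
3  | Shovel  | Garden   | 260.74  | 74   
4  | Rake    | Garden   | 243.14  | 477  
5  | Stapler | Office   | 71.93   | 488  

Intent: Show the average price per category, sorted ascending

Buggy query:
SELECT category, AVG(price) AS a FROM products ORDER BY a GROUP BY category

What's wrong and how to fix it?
Bug: ORDER BY appears before GROUP BY; SQL clause order requires GROUP BY first

Fix: Reorder: SELECT … FROM … GROUP BY … ORDER BY …

Corrected query:
SELECT category, AVG(price) AS a FROM products GROUP BY category ORDER BY a

Result:
category | a     
---------+-------
Office   | 395.67
Garden   | 643.69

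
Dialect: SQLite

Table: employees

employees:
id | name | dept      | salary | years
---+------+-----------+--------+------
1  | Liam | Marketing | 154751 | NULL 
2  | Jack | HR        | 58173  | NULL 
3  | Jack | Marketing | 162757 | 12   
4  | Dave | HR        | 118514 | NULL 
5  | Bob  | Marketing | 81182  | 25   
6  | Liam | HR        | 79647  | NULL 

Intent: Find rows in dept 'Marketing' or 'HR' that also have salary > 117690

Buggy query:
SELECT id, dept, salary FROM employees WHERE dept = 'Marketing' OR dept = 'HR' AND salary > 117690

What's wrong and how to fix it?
Bug: Without parentheses, AND is evaluated before OR, so the salary filter only applies to the 'HR' branch

Fix: Group the OR with parentheses (or use IN), then AND the threshold

Corrected query:
SELECT id, dept, salary FROM employees WHERE (dept = 'Marketing' OR dept = 'HR') AND salary > 117690

Result:
id | dept      | salary
---+-----------+-------
1  | Marketing | 154751
3  | Marketing | 162757
4  | HR        | 118514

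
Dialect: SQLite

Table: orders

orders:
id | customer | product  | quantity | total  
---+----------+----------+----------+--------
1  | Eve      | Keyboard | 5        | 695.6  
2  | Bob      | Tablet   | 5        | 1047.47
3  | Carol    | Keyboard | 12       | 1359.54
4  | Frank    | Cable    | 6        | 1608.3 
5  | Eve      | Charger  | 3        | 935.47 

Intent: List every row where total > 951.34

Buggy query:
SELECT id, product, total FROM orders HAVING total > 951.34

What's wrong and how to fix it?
Bug: HAVING filters the output of aggregation, but this query has no GROUP BY and no aggregate functions, so SQLite rejects it (HAVING clause on a non-aggregate query); the condition here is per row

Fix: Replace HAVING with WHERE since the condition applies to individual rows

Corrected query:
SELECT id, product, total FROM orders WHERE total > 951.34

Result:
id | product  | total  
---+----------+--------
2  | Tablet   | 1047.47
3  | Keyboard | 1359.54
4  | Cable    | 1608.3 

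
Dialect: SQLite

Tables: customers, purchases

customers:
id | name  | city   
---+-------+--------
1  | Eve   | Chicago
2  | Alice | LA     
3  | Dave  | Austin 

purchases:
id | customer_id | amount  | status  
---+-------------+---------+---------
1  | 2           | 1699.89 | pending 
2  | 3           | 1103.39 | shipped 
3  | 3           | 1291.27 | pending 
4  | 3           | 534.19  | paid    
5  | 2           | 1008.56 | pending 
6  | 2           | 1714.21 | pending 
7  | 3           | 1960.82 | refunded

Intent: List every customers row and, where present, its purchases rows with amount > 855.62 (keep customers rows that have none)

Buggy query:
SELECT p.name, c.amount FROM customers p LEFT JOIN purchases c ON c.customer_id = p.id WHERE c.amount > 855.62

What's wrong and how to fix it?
Bug: A WHERE condition on the right-hand table after LEFT JOIN drops unmatched parents

Fix: Move the right-table condition into the ON clause so unmatched parents are kept

Corrected query:
SELECT p.name, c.amount FROM customers p LEFT JOIN purchases c ON c.customer_id = p.id AND c.amount > 855.62

Result:
name  | amount 
------+--------
Eve   | NULL   
Alice | 1008.56
Alice | 1699.89
Alice | 1714.21
Dave  | 1103.39
Dave  | 1291.27
Dave  | 1960.82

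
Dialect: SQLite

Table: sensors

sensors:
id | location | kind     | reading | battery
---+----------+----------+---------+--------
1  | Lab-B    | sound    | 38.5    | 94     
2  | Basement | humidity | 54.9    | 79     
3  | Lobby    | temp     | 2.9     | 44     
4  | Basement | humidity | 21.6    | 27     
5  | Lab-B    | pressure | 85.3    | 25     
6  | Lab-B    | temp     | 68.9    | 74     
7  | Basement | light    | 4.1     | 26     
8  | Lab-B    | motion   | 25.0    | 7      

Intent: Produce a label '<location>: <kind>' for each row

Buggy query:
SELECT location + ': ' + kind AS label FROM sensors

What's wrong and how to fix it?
Bug: SQLite uses || for string concatenation; + coerces text to numbers (yielding 0)

Fix: Use the || operator for string concatenation

Corrected query:
SELECT location || ': ' || kind AS label FROM sensors

Result:
label             
------------------
Lab-B: sound      
Basement: humidity
Lobby: temp       
Basement: humidity
Lab-B: pressure   
Lab-B: temp       
Basement: light   
Lab-B: motion     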